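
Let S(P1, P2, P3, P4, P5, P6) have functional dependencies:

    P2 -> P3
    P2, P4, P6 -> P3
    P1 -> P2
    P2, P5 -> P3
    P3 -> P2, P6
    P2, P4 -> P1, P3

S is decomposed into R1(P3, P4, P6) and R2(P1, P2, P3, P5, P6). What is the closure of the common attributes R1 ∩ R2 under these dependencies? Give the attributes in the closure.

P2, P3, P6

R1 ∩ R2 = {P3, P6}.
P3 → P2, P6 applies, adding P2
Closure: {P2, P3, P6}.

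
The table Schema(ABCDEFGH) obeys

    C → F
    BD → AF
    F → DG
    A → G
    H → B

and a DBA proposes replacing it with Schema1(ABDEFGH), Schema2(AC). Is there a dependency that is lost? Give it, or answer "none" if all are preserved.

C → F

Check C → F: no single fragment contains all of {CF}, and the restricted closure of {C} across the fragments never reaches {F}.
BD → AF is preserved.
F → DG is preserved.
A → G is preserved.
H → B is preserved.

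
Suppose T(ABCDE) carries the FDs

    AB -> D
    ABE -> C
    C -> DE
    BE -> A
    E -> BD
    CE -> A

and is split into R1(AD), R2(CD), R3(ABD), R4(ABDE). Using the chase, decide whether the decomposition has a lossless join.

Chase test. Columns are ABCDE; row i has aⱼ where attribute j ∈ Ri, else bᵢⱼ.
Initial tableau (one row per fragment):
  row 1: a1 b12 b13 a4 b15
  row 2: b21 b22 a3 a4 b25
  row 3: a1 a2 b33 a4 b35
  row 4: a1 a2 b43 a4 a5
No row becomes fully distinguished — the join is lossy.

No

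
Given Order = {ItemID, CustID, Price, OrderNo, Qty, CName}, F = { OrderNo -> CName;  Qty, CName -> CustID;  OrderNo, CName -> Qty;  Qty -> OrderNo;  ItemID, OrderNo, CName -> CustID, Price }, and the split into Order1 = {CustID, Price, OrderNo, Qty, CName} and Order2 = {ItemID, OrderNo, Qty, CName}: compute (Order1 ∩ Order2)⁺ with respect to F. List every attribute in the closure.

CustID, OrderNo, Qty, CName

Order1 ∩ Order2 = {OrderNo, Qty, CName}.
Qty, CName → CustID applies, adding CustID
Closure: {CustID, OrderNo, Qty, CName}.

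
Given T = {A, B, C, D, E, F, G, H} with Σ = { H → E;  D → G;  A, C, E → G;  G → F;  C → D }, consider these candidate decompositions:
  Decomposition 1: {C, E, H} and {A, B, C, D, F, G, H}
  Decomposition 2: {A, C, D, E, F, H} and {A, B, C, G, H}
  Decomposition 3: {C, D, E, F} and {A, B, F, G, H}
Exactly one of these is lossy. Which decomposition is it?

Decomposition 1: common = {C, H}, closure = {C, D, E, F, G, H} → lossless.
Decomposition 2: common = {A, C, H}, closure = {A, C, D, E, F, G, H} → lossless.
Decomposition 3: common = {F}, closure = {F} → lossy.

Decomposition 3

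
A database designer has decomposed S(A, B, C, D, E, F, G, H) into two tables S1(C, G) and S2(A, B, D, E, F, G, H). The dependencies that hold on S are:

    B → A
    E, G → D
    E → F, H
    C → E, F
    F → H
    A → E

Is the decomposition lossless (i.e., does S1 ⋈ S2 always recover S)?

Common attributes: S1 ∩ S2 = {G}.
No dependency enlarges {G}, so (G)⁺ = {G}.
The closure contains neither all of S1 = {C, G} nor all of S2 = {A, B, D, E, F, G, H}, so the common attributes are not a superkey of either fragment. The join is lossy.

No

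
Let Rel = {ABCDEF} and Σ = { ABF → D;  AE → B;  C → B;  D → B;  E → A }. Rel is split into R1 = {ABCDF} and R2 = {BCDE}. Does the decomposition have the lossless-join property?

No

Common attributes: R1 ∩ R2 = {BCD}.
No dependency enlarges {BCD}, so (BCD)⁺ = {BCD}.
The closure contains neither all of R1 = {ABCDF} nor all of R2 = {BCDE}, so the common attributes are not a superkey of either fragment. The join is lossy.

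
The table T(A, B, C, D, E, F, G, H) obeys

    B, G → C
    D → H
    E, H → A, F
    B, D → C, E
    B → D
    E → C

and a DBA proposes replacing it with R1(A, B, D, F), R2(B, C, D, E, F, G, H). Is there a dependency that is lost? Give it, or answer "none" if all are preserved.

E, H → A, F

Check E, H → A, F: no single fragment contains all of {A, E, F, H}, and the restricted closure of {E, H} across the fragments never reaches {A, F}.
B, G → C is preserved.
D → H is preserved.
B, D → C, E is preserved.
B → D is preserved.
E → C is preserved.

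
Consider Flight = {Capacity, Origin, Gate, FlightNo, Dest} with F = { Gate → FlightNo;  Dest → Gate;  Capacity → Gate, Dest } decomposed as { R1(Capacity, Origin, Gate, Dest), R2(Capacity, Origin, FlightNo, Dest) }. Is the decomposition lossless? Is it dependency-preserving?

lossless but not dependency-preserving

Lossless test: (Capacity, Origin, Dest)⁺ = {Capacity, Origin, Gate, FlightNo, Dest}, which contains all of one fragment — lossless.
Dependency preservation: the restricted closure of {Gate} across the fragments never reaches {FlightNo}, so Gate → FlightNo cannot be enforced without a join — not preserved.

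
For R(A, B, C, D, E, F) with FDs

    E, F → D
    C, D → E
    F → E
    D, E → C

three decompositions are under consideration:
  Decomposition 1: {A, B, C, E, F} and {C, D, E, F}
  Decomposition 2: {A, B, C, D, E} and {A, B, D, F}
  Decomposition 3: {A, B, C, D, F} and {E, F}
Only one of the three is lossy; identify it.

Decomposition 1: common = {C, E, F}, closure = {C, D, E, F} → lossless.
Decomposition 2: common = {A, B, D}, closure = {A, B, D} → lossy.
Decomposition 3: common = {F}, closure = {C, D, E, F} → lossless.

Decomposition 2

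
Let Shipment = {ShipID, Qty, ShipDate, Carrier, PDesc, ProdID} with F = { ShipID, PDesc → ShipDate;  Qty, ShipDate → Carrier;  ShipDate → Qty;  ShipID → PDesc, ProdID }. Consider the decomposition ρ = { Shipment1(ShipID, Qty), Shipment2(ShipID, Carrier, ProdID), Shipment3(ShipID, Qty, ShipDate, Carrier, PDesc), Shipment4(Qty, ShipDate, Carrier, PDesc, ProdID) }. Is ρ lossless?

Chase test. Columns are ShipID, Qty, ShipDate, Carrier, PDesc, ProdID; row i has aⱼ where attribute j ∈ Shipmenti, else bᵢⱼ.
Initial tableau (one row per fragment):
  row 1: a1 a2 b13 b14 b15 b16
  row 2: a1 b22 b23 a4 b25 a6
  row 3: a1 a2 a3 a4 a5 b36
  row 4: b41 a2 a3 a4 a5 a6
Rows 1 and 2 agree on ShipID; apply ShipID→PDesc, ProdID and equate their PDesc, ProdID entries.
Rows 1 and 3 agree on ShipID; apply ShipID→PDesc, ProdID and equate their PDesc, ProdID entries.
Rows 1 and 2 agree on ShipID, PDesc; apply ShipID, PDesc→ShipDate and equate their ShipDate entries.
Rows 1 and 3 agree on ShipID, PDesc; apply ShipID, PDesc→ShipDate and equate their ShipDate entries.
Rows 1 and 3 agree on Qty, ShipDate; apply Qty, ShipDate→Carrier and equate their Carrier entries.
Rows 1 and 2 agree on ShipDate; apply ShipDate→Qty and equate their Qty entries.
Row 1 is now all distinguished symbols — the join is lossless.

Yes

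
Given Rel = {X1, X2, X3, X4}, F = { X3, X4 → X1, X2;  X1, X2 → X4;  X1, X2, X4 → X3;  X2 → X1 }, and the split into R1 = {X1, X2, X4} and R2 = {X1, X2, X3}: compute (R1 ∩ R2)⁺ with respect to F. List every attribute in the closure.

X1, X2, X3, X4

R1 ∩ R2 = {X1, X2}.
X1, X2 → X4 applies, adding X4
X1, X2, X4 → X3 applies, adding X3
Closure: {X1, X2, X3, X4}.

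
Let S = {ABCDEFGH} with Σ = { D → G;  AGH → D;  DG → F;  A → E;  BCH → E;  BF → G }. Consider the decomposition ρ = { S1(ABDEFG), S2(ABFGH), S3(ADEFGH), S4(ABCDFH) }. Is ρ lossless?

Yes

Chase test. Columns are ABCDEFGH; row i has aⱼ where attribute j ∈ Si, else bᵢⱼ.
Initial tableau (one row per fragment):
  row 1: a1 a2 b13 a4 a5 a6 a7 b18
  row 2: a1 a2 b23 b24 b25 a6 a7 a8
  row 3: a1 b32 b33 a4 a5 a6 a7 a8
  row 4: a1 a2 a3 a4 b45 a6 b47 a8
Rows 1 and 4 agree on D; apply D→G and equate their G entries.
Rows 2 and 3 agree on AGH; apply AGH→D and equate their D entries.
Rows 1 and 2 agree on A; apply A→E and equate their E entries.
Rows 1 and 4 agree on A; apply A→E and equate their E entries.
Row 4 is now all distinguished symbols — the join is lossless.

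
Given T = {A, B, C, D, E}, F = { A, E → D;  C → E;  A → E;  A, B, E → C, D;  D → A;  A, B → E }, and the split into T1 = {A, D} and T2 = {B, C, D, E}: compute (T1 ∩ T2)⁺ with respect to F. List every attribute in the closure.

T1 ∩ T2 = {D}.
D → A applies, adding A
A → E applies, adding E
Closure: {A, D, E}.

A, D, E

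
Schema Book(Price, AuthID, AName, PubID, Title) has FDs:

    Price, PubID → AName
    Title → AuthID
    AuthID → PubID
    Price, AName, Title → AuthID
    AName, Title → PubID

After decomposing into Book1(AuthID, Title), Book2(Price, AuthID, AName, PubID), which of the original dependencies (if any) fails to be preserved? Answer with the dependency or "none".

Price, PubID → AName lies within Book2.
Title → AuthID lies within Book1.
AuthID → PubID lies within Book2.
Price, AName, Title → AuthID: restricted closure across fragments reaches AuthID.
AName, Title → PubID: restricted closure across fragments reaches PubID.
Every dependency is enforceable on the fragments, so the decomposition is dependency-preserving.

none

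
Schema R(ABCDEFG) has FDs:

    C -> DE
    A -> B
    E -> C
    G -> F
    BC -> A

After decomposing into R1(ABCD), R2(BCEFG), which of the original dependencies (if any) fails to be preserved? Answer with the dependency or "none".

none

C → DE: restricted closure across fragments reaches DE.
A → B lies within R1.
E → C lies within R2.
G → F lies within R2.
BC → A lies within R1.
Every dependency is enforceable on the fragments, so the decomposition is dependency-preserving.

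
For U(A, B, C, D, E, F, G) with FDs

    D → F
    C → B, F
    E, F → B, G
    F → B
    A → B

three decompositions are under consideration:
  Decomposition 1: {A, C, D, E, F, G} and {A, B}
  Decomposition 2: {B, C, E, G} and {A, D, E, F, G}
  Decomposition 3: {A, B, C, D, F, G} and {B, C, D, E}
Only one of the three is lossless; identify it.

Decomposition 1: common = {A}, closure = {A, B} → lossless.
Decomposition 2: common = {E, G}, closure = {E, G} → lossy.
Decomposition 3: common = {B, C, D}, closure = {B, C, D, F} → lossy.

Decomposition 1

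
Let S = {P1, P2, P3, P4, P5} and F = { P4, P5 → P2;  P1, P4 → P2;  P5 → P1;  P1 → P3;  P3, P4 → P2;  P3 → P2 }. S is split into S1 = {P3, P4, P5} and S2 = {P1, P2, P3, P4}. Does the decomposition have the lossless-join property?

Common attributes: S1 ∩ S2 = {P3, P4}.
Closure of {P3, P4}: P3, P4 → P2 applies, adding P2. So (P3, P4)⁺ = {P2, P3, P4}.
The closure contains neither all of S1 = {P3, P4, P5} nor all of S2 = {P1, P2, P3, P4}, so the common attributes are not a superkey of either fragment. The join is lossy.

No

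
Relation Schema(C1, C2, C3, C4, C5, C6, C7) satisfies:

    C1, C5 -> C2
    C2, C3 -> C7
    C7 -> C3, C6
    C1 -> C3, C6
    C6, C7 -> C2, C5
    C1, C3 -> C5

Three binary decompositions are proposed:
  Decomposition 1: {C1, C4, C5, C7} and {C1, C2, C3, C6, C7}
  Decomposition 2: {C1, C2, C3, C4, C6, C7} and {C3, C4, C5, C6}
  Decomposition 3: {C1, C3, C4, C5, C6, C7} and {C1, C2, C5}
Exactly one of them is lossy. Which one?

Decomposition 2

Decomposition 1: common = {C1, C7}, closure = {C1, C2, C3, C5, C6, C7} → lossless.
Decomposition 2: common = {C3, C4, C6}, closure = {C3, C4, C6} → lossy.
Decomposition 3: common = {C1, C5}, closure = {C1, C2, C3, C5, C6, C7} → lossless.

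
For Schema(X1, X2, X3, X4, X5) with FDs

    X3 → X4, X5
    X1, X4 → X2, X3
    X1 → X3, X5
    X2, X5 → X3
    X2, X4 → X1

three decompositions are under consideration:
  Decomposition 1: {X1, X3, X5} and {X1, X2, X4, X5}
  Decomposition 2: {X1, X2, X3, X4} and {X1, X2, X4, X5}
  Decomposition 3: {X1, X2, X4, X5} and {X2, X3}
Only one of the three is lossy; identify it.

Decomposition 1: common = {X1, X5}, closure = {X1, X2, X3, X4, X5} → lossless.
Decomposition 2: common = {X1, X2, X4}, closure = {X1, X2, X3, X4, X5} → lossless.
Decomposition 3: common = {X2}, closure = {X2} → lossy.

Decomposition 3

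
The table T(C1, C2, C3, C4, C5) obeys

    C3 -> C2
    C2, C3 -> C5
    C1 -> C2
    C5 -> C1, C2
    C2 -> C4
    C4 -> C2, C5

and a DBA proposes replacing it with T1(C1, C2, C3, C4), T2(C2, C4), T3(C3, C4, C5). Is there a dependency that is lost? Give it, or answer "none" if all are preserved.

C3 → C2 lies within T1.
C2, C3 → C5: restricted closure across fragments reaches C5.
C1 → C2 lies within T1.
C5 → C1, C2: restricted closure across fragments reaches C1, C2.
C2 → C4 lies within T1.
C4 → C2, C5: restricted closure across fragments reaches C2, C5.
Every dependency is enforceable on the fragments, so the decomposition is dependency-preserving.

none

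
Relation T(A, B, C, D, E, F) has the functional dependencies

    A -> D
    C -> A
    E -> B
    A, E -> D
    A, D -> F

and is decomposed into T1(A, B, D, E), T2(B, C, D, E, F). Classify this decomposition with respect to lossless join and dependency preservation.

Lossless test: (B, D, E)⁺ = {B, D, E}, which is a superkey of neither fragment — lossy.
Dependency preservation: the restricted closure of {C} across the fragments never reaches {A}, so C → A cannot be enforced without a join — not preserved.

lossy and not dependency-preserving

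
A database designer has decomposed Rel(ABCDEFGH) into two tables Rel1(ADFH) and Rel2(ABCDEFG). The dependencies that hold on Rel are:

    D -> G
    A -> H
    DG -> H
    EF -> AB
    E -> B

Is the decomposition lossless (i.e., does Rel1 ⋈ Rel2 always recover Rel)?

Yes

Common attributes: Rel1 ∩ Rel2 = {ADF}.
Closure of {ADF}: D → G applies, adding G; A → H applies, adding H. So (ADF)⁺ = {ADFGH}.
This closure contains every attribute of Rel1, so Rel1 ∩ Rel2 → Rel1. The join is lossless.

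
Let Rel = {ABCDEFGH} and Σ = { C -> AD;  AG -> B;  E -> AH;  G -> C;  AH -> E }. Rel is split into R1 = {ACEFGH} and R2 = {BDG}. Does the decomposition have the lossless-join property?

Yes

Common attributes: R1 ∩ R2 = {G}.
Closure of {G}: G → C applies, adding C; C → AD applies, adding AD; AG → B applies, adding B. So (G)⁺ = {ABCDG}.
This closure contains every attribute of R2, so R1 ∩ R2 → R2. The join is lossless.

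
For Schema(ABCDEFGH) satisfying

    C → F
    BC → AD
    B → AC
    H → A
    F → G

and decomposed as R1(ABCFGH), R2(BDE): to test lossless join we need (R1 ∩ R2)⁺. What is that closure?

R1 ∩ R2 = {B}.
B → AC applies, adding AC
C → F applies, adding F
BC → AD applies, adding D
F → G applies, adding G
Closure: {ABCDFG}.

ABCDFG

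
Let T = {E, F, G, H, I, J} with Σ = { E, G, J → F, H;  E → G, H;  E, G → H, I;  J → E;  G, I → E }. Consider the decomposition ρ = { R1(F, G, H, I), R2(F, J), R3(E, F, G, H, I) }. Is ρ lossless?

Chase test. Columns are E, F, G, H, I, J; row i has aⱼ where attribute j ∈ Ri, else bᵢⱼ.
Initial tableau (one row per fragment):
  row 1: b11 a2 a3 a4 a5 b16
  row 2: b21 a2 b23 b24 b25 a6
  row 3: a1 a2 a3 a4 a5 b36
Rows 1 and 3 agree on G, I; apply G, I→E and equate their E entries.
No row becomes fully distinguished — the join is lossy.

No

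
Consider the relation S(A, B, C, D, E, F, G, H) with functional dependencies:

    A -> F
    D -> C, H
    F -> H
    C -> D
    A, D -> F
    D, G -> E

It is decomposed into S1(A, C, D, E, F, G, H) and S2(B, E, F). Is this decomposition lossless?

Common attributes: S1 ∩ S2 = {E, F}.
Closure of {E, F}: F → H applies, adding H. So (E, F)⁺ = {E, F, H}.
The closure contains neither all of S1 = {A, C, D, E, F, G, H} nor all of S2 = {B, E, F}, so the common attributes are not a superkey of either fragment. The join is lossy.

No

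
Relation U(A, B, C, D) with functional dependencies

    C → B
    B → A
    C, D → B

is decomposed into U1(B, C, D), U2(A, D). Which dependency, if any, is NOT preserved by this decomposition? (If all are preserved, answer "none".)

B → A

Check B → A: no single fragment contains all of {A, B}, and the restricted closure of {B} across the fragments never reaches {A}.
C → B is preserved.
C, D → B is preserved.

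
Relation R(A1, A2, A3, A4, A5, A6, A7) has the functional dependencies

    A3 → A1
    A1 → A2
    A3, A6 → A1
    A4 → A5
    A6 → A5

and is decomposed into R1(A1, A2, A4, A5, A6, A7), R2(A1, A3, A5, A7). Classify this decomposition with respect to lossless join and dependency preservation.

lossy but dependency-preserving

Lossless test: (A1, A5, A7)⁺ = {A1, A2, A5, A7}, which is a superkey of neither fragment — lossy.
Dependency preservation: A3, A6 → A1 is not contained in any single fragment, but the restricted closure of its left-hand side across the fragments still reaches the right-hand side; the remaining FDs each lie inside some fragment. All dependencies are preserved.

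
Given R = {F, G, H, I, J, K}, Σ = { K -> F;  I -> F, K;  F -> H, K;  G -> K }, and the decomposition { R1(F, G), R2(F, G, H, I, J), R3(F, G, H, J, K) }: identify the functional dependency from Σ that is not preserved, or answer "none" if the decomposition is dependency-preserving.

K → F lies within R3.
I → F, K: restricted closure across fragments reaches F, K.
F → H, K lies within R3.
G → K lies within R3.
Every dependency is enforceable on the fragments, so the decomposition is dependency-preserving.

none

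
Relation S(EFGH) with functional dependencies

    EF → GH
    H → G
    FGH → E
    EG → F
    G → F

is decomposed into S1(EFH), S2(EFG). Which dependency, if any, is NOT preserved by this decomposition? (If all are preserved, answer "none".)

EF → GH: restricted closure across fragments reaches GH.
H → G: restricted closure across fragments reaches G.
FGH → E: restricted closure across fragments reaches E.
EG → F lies within S2.
G → F lies within S2.
Every dependency is enforceable on the fragments, so the decomposition is dependency-preserving.

none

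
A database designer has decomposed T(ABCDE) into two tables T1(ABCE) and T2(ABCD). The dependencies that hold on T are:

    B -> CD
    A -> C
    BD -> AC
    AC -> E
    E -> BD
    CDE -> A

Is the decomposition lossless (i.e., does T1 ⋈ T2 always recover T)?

Yes

Common attributes: T1 ∩ T2 = {ABC}.
Closure of {ABC}: B → CD applies, adding D; AC → E applies, adding E. So (ABC)⁺ = {ABCDE}.
This closure contains every attribute of T1, so T1 ∩ T2 → T1. The join is lossless.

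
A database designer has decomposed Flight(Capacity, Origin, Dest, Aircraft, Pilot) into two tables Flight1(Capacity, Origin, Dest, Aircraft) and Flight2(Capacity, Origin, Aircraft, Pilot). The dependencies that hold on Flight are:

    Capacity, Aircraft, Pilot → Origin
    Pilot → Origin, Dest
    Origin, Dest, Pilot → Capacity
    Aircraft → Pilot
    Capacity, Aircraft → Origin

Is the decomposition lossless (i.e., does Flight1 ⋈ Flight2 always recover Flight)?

Common attributes: Flight1 ∩ Flight2 = {Capacity, Origin, Aircraft}.
Closure of {Capacity, Origin, Aircraft}: Aircraft → Pilot applies, adding Pilot; Pilot → Origin, Dest applies, adding Dest. So (Capacity, Origin, Aircraft)⁺ = {Capacity, Origin, Dest, Aircraft, Pilot}.
This closure contains every attribute of Flight1, so Flight1 ∩ Flight2 → Flight1. The join is lossless.

Yes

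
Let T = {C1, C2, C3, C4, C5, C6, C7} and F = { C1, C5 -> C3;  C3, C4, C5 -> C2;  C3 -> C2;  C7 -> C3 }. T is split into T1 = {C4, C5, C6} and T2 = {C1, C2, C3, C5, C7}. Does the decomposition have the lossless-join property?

Common attributes: T1 ∩ T2 = {C5}.
No dependency enlarges {C5}, so (C5)⁺ = {C5}.
The closure contains neither all of T1 = {C4, C5, C6} nor all of T2 = {C1, C2, C3, C5, C7}, so the common attributes are not a superkey of either fragment. The join is lossy.

No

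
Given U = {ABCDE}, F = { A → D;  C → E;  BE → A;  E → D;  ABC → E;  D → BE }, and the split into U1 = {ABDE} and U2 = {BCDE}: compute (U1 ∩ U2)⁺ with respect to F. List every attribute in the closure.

U1 ∩ U2 = {BDE}.
BE → A applies, adding A
Closure: {ABDE}.

ABDE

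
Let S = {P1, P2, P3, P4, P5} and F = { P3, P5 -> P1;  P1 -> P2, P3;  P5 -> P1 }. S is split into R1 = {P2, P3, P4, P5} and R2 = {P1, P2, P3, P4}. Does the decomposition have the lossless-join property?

Common attributes: R1 ∩ R2 = {P2, P3, P4}.
No dependency enlarges {P2, P3, P4}, so (P2, P3, P4)⁺ = {P2, P3, P4}.
The closure contains neither all of R1 = {P2, P3, P4, P5} nor all of R2 = {P1, P2, P3, P4}, so the common attributes are not a superkey of either fragment. The join is lossy.

No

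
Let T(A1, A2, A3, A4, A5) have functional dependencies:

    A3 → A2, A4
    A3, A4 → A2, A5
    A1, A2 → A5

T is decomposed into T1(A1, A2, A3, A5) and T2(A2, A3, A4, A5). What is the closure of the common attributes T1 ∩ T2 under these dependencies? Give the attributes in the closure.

T1 ∩ T2 = {A2, A3, A5}.
A3 → A2, A4 applies, adding A4
Closure: {A2, A3, A4, A5}.

A2, A3, A4, A5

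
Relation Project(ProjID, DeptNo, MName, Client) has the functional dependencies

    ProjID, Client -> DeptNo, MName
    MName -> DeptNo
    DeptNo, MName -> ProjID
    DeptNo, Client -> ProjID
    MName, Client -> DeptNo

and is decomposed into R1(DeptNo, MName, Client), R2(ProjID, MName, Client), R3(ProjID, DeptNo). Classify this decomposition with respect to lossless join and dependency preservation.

Lossless test (chase): Rows 1 and 2 agree on MName; apply MName→DeptNo and equate their DeptNo entries. Rows 1 and 2 agree on DeptNo, MName; apply DeptNo, MName→ProjID and equate their ProjID entries. Row 1 is now all distinguished symbols — the join is lossless.
Dependency preservation: ProjID, Client → DeptNo, MName; DeptNo, MName → ProjID; DeptNo, Client → ProjID are not contained in any single fragment, but the restricted closure of each left-hand side across the fragments still reaches the right-hand side; the remaining FDs each lie inside some fragment. All dependencies are preserved.

lossless and dependency-preserving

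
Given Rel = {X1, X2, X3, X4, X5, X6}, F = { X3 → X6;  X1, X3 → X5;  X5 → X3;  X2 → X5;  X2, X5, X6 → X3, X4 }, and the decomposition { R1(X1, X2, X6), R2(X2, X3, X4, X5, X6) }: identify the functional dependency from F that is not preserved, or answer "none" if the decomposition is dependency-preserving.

Check X1, X3 → X5: no single fragment contains all of {X1, X3, X5}, and the restricted closure of {X1, X3} across the fragments never reaches {X5}.
X3 → X6 is preserved.
X5 → X3 is preserved.
X2 → X5 is preserved.
X2, X5, X6 → X3, X4 is preserved.

X1, X3 → X5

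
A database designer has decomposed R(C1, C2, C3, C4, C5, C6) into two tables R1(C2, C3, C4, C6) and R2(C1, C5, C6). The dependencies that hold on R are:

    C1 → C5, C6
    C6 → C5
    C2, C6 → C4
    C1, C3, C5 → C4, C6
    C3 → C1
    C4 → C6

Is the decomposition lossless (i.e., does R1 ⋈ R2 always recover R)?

No

Common attributes: R1 ∩ R2 = {C6}.
Closure of {C6}: C6 → C5 applies, adding C5. So (C6)⁺ = {C5, C6}.
The closure contains neither all of R1 = {C2, C3, C4, C6} nor all of R2 = {C1, C5, C6}, so the common attributes are not a superkey of either fragment. The join is lossy.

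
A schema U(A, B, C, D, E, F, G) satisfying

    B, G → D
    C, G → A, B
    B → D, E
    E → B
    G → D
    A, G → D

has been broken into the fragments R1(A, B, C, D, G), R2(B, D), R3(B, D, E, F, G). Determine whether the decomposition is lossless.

No

Chase test. Columns are A, B, C, D, E, F, G; row i has aⱼ where attribute j ∈ Ri, else bᵢⱼ.
Initial tableau (one row per fragment):
  row 1: a1 a2 a3 a4 b15 b16 a7
  row 2: b21 a2 b23 a4 b25 b26 b27
  row 3: b31 a2 b33 a4 a5 a6 a7
Rows 1 and 2 agree on B; apply B→D, E and equate their D, E entries.
Rows 1 and 3 agree on B; apply B→D, E and equate their D, E entries.
No row becomes fully distinguished — the join is lossy.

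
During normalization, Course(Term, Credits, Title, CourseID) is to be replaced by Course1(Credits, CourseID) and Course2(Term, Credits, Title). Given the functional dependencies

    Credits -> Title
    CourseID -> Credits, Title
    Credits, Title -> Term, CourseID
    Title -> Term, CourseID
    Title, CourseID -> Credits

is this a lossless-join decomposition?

Yes

Common attributes: Course1 ∩ Course2 = {Credits}.
Closure of {Credits}: Credits → Title applies, adding Title; Credits, Title → Term, CourseID applies, adding Term, CourseID. So (Credits)⁺ = {Term, Credits, Title, CourseID}.
This closure contains every attribute of Course1, so Course1 ∩ Course2 → Course1. The join is lossless.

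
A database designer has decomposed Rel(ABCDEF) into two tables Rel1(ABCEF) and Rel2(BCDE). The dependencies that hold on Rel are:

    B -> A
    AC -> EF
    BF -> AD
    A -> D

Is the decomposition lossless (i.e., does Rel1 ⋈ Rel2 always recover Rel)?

Common attributes: Rel1 ∩ Rel2 = {BCE}.
Closure of {BCE}: B → A applies, adding A; AC → EF applies, adding F; BF → AD applies, adding D. So (BCE)⁺ = {ABCDEF}.
This closure contains every attribute of Rel1, so Rel1 ∩ Rel2 → Rel1. The join is lossless.

Yes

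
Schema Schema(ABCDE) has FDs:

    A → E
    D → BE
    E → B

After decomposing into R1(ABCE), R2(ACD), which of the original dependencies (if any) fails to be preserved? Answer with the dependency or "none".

D → BE

Check D → BE: no single fragment contains all of {BDE}, and the restricted closure of {D} across the fragments never reaches {BE}.
A → E is preserved.
E → B is preserved.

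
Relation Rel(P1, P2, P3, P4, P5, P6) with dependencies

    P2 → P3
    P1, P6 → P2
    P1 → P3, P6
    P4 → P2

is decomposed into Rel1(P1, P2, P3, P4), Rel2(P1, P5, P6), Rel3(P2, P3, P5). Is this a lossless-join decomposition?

Chase test. Columns are P1, P2, P3, P4, P5, P6; row i has aⱼ where attribute j ∈ Reli, else bᵢⱼ.
Initial tableau (one row per fragment):
  row 1: a1 a2 a3 a4 b15 b16
  row 2: a1 b22 b23 b24 a5 a6
  row 3: b31 a2 a3 b34 a5 b36
Rows 1 and 2 agree on P1; apply P1→P3, P6 and equate their P3, P6 entries.
Rows 1 and 2 agree on P1, P6; apply P1, P6→P2 and equate their P2 entries.
No row becomes fully distinguished — the join is lossy.

No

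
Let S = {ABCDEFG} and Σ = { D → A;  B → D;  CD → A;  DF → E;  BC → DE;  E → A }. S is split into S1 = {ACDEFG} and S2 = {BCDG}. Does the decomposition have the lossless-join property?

No

Common attributes: S1 ∩ S2 = {CDG}.
Closure of {CDG}: D → A applies, adding A. So (CDG)⁺ = {ACDG}.
The closure contains neither all of S1 = {ACDEFG} nor all of S2 = {BCDG}, so the common attributes are not a superkey of either fragment. The join is lossy.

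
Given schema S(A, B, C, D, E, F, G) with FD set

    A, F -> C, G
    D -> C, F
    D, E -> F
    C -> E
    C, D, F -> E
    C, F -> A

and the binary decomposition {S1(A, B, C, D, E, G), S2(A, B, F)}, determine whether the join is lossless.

No

Common attributes: S1 ∩ S2 = {A, B}.
No dependency enlarges {A, B}, so (A, B)⁺ = {A, B}.
The closure contains neither all of S1 = {A, B, C, D, E, G} nor all of S2 = {A, B, F}, so the common attributes are not a superkey of either fragment. The join is lossy.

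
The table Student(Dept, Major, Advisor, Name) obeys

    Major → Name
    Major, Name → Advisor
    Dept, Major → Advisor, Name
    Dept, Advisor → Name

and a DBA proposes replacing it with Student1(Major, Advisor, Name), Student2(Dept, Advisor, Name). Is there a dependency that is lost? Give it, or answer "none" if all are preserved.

Major → Name lies within Student1.
Major, Name → Advisor lies within Student1.
Dept, Major → Advisor, Name: restricted closure across fragments reaches Advisor, Name.
Dept, Advisor → Name lies within Student2.
Every dependency is enforceable on the fragments, so the decomposition is dependency-preserving.

none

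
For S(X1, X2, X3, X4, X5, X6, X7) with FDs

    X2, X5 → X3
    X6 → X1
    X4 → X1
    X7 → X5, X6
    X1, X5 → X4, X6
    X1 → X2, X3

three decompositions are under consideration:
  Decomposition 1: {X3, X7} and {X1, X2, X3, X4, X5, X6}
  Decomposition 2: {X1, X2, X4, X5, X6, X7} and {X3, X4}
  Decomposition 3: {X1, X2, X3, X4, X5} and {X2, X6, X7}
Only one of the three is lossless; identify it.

Decomposition 2

Decomposition 1: common = {X3}, closure = {X3} → lossy.
Decomposition 2: common = {X4}, closure = {X1, X2, X3, X4} → lossless.
Decomposition 3: common = {X2}, closure = {X2} → lossy.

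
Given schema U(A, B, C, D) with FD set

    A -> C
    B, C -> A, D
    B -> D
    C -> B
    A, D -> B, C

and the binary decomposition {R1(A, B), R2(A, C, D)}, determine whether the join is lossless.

Yes

Common attributes: R1 ∩ R2 = {A}.
Closure of {A}: A → C applies, adding C; C → B applies, adding B; B, C → A, D applies, adding D. So (A)⁺ = {A, B, C, D}.
This closure contains every attribute of R1, so R1 ∩ R2 → R1. The join is lossless.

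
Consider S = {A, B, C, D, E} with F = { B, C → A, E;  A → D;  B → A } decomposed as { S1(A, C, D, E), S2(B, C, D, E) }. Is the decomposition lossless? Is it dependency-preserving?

lossy and not dependency-preserving

Lossless test: (C, D, E)⁺ = {C, D, E}, which is a superkey of neither fragment — lossy.
Dependency preservation: the restricted closure of {B, C} across the fragments never reaches {A, E}, so B, C → A, E cannot be enforced without a join — not preserved.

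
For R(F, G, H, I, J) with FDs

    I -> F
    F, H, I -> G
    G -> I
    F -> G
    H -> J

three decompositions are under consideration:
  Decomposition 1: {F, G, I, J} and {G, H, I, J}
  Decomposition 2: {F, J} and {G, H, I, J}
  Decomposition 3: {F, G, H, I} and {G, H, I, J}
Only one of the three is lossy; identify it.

Decomposition 2

Decomposition 1: common = {G, I, J}, closure = {F, G, I, J} → lossless.
Decomposition 2: common = {J}, closure = {J} → lossy.
Decomposition 3: common = {G, H, I}, closure = {F, G, H, I, J} → lossless.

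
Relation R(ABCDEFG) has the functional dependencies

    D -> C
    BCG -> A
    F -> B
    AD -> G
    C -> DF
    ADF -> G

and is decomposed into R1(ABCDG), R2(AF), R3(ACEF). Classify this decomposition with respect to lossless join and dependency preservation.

lossless but not dependency-preserving

Lossless test (chase): Rows 2 and 3 agree on F; apply F→B and equate their B entries. Rows 1 and 3 agree on C; apply C→DF and equate their DF entries. Rows 1 and 3 agree on ADF; apply ADF→G and equate their G entries. Rows 1 and 2 agree on F; apply F→B and equate their B entries. Row 3 is now all distinguished symbols — the join is lossless.
Dependency preservation: the restricted closure of {F} across the fragments never reaches {B}, so F → B cannot be enforced without a join — not preserved.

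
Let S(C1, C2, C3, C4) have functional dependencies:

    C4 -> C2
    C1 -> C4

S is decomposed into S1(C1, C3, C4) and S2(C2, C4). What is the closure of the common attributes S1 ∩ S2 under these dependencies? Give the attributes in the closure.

S1 ∩ S2 = {C4}.
C4 → C2 applies, adding C2
Closure: {C2, C4}.

C2, C4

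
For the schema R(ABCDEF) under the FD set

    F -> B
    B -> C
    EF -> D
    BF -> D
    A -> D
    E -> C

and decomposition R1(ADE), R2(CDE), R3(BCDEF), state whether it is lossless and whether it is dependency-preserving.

Lossless test (chase): Rows 1 and 2 agree on E; apply E→C and equate their C entries. No row becomes fully distinguished — the join is lossy.
Dependency preservation: every FD's attributes lie within a single fragment, so each can be enforced locally — preserved.

lossy but dependency-preserving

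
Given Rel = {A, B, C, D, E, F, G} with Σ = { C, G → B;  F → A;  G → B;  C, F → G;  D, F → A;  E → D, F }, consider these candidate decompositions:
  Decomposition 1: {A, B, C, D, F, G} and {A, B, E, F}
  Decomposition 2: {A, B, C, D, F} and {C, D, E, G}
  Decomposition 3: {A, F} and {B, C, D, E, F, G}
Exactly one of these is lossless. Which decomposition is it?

Decomposition 1: common = {A, B, F}, closure = {A, B, F} → lossy.
Decomposition 2: common = {C, D}, closure = {C, D} → lossy.
Decomposition 3: common = {F}, closure = {A, F} → lossless.

Decomposition 3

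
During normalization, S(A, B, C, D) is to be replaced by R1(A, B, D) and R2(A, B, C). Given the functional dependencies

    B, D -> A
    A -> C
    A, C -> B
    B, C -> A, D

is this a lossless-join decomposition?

Common attributes: R1 ∩ R2 = {A, B}.
Closure of {A, B}: A → C applies, adding C; B, C → A, D applies, adding D. So (A, B)⁺ = {A, B, C, D}.
This closure contains every attribute of R1, so R1 ∩ R2 → R1. The join is lossless.

Yes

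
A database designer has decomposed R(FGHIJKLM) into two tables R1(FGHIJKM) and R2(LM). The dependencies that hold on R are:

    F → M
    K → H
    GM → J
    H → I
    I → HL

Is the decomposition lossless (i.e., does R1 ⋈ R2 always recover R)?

Common attributes: R1 ∩ R2 = {M}.
No dependency enlarges {M}, so (M)⁺ = {M}.
The closure contains neither all of R1 = {FGHIJKM} nor all of R2 = {LM}, so the common attributes are not a superkey of either fragment. The join is lossy.

No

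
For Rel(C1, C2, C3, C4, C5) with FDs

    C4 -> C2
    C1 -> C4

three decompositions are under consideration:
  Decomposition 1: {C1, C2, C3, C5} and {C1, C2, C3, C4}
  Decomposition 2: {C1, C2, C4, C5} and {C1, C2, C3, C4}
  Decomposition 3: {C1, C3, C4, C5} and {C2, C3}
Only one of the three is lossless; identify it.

Decomposition 1: common = {C1, C2, C3}, closure = {C1, C2, C3, C4} → lossless.
Decomposition 2: common = {C1, C2, C4}, closure = {C1, C2, C4} → lossy.
Decomposition 3: common = {C3}, closure = {C3} → lossy.

Decomposition 1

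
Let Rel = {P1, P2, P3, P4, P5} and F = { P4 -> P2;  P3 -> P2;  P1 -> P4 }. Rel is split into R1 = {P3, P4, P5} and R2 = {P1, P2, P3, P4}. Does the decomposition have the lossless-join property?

No

Common attributes: R1 ∩ R2 = {P3, P4}.
Closure of {P3, P4}: P4 → P2 applies, adding P2. So (P3, P4)⁺ = {P2, P3, P4}.
The closure contains neither all of R1 = {P3, P4, P5} nor all of R2 = {P1, P2, P3, P4}, so the common attributes are not a superkey of either fragment. The join is lossy.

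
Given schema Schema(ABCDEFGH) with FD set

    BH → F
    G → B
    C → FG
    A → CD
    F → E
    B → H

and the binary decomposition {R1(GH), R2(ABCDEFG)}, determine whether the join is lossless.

Common attributes: R1 ∩ R2 = {G}.
Closure of {G}: G → B applies, adding B; B → H applies, adding H; BH → F applies, adding F; F → E applies, adding E. So (G)⁺ = {BEFGH}.
This closure contains every attribute of R1, so R1 ∩ R2 → R1. The join is lossless.

Yes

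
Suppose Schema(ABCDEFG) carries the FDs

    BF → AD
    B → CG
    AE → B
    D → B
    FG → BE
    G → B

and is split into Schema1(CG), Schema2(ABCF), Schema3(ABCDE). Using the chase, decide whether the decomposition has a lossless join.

Chase test. Columns are ABCDEFG; row i has aⱼ where attribute j ∈ Schemai, else bᵢⱼ.
Initial tableau (one row per fragment):
  row 1: b11 b12 a3 b14 b15 b16 a7
  row 2: a1 a2 a3 b24 b25 a6 b27
  row 3: a1 a2 a3 a4 a5 b36 b37
Rows 2 and 3 agree on B; apply B→CG and equate their CG entries.
No row becomes fully distinguished — the join is lossy.

No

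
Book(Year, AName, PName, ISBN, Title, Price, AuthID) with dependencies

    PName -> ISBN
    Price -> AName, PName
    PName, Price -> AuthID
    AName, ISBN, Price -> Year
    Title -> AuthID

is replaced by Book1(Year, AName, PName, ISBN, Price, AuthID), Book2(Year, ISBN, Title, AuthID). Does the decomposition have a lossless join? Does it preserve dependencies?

lossy but dependency-preserving

Lossless test: (Year, ISBN, AuthID)⁺ = {Year, ISBN, AuthID}, which is a superkey of neither fragment — lossy.
Dependency preservation: every FD's attributes lie within a single fragment, so each can be enforced locally — preserved.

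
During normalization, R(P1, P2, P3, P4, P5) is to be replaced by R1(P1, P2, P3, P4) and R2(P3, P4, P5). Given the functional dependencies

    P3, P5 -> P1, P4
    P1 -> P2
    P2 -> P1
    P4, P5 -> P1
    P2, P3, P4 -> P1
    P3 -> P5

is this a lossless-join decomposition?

Common attributes: R1 ∩ R2 = {P3, P4}.
Closure of {P3, P4}: P3 → P5 applies, adding P5; P3, P5 → P1, P4 applies, adding P1; P1 → P2 applies, adding P2. So (P3, P4)⁺ = {P1, P2, P3, P4, P5}.
This closure contains every attribute of R1, so R1 ∩ R2 → R1. The join is lossless.

Yes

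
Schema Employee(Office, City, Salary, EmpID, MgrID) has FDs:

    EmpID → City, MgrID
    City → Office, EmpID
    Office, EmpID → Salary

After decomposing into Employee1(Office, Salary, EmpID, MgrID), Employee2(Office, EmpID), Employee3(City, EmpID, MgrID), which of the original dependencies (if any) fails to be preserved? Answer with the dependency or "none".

none

EmpID → City, MgrID lies within Employee3.
City → Office, EmpID: restricted closure across fragments reaches Office, EmpID.
Office, EmpID → Salary lies within Employee1.
Every dependency is enforceable on the fragments, so the decomposition is dependency-preserving.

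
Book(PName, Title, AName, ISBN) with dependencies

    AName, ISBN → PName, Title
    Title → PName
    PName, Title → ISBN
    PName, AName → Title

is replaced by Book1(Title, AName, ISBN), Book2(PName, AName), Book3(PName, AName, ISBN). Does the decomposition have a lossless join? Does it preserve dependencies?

Lossless test (chase): Rows 1 and 3 agree on AName, ISBN; apply AName, ISBN→PName, Title and equate their PName, Title entries. Rows 1 and 2 agree on PName, AName; apply PName, AName→Title and equate their Title entries. Rows 1 and 2 agree on PName, Title; apply PName, Title→ISBN and equate their ISBN entries. Row 1 is now all distinguished symbols — the join is lossless.
Dependency preservation: the restricted closure of {Title} across the fragments never reaches {PName}, so Title → PName cannot be enforced without a join — not preserved.

lossless but not dependency-preserving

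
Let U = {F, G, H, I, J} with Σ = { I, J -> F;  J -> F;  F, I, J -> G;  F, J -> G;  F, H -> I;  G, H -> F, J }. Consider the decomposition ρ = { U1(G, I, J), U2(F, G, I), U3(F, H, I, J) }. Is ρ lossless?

Chase test. Columns are F, G, H, I, J; row i has aⱼ where attribute j ∈ Ui, else bᵢⱼ.
Initial tableau (one row per fragment):
  row 1: b11 a2 b13 a4 a5
  row 2: a1 a2 b23 a4 b25
  row 3: a1 b32 a3 a4 a5
Rows 1 and 3 agree on I, J; apply I, J→F and equate their F entries.
Rows 1 and 3 agree on F, I, J; apply F, I, J→G and equate their G entries.
Row 3 is now all distinguished symbols — the join is lossless.

Yes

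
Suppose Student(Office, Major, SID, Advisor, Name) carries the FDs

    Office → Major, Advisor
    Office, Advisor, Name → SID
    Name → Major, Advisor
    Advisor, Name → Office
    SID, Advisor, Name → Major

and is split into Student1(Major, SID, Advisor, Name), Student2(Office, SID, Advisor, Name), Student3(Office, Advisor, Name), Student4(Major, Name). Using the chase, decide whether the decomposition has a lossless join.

Chase test. Columns are Office, Major, SID, Advisor, Name; row i has aⱼ where attribute j ∈ Studenti, else bᵢⱼ.
Initial tableau (one row per fragment):
  row 1: b11 a2 a3 a4 a5
  row 2: a1 b22 a3 a4 a5
  row 3: a1 b32 b33 a4 a5
  row 4: b41 a2 b43 b44 a5
Rows 2 and 3 agree on Office; apply Office→Major, Advisor and equate their Major, Advisor entries.
Rows 2 and 3 agree on Office, Advisor, Name; apply Office, Advisor, Name→SID and equate their SID entries.
Rows 1 and 2 agree on Name; apply Name→Major, Advisor and equate their Major, Advisor entries.
Rows 1 and 4 agree on Name; apply Name→Major, Advisor and equate their Major, Advisor entries.
Rows 1 and 2 agree on Advisor, Name; apply Advisor, Name→Office and equate their Office entries.
Rows 1 and 4 agree on Advisor, Name; apply Advisor, Name→Office and equate their Office entries.
Rows 1 and 4 agree on Office, Advisor, Name; apply Office, Advisor, Name→SID and equate their SID entries.
Row 1 is now all distinguished symbols — the join is lossless.

Yes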